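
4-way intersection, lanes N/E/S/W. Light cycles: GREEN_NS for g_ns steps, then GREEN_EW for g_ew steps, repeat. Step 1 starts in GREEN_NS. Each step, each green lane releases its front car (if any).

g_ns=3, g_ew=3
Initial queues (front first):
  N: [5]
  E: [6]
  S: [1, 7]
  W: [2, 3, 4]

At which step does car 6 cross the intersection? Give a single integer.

Step 1 [NS]: N:car5-GO,E:wait,S:car1-GO,W:wait | queues: N=0 E=1 S=1 W=3
Step 2 [NS]: N:empty,E:wait,S:car7-GO,W:wait | queues: N=0 E=1 S=0 W=3
Step 3 [NS]: N:empty,E:wait,S:empty,W:wait | queues: N=0 E=1 S=0 W=3
Step 4 [EW]: N:wait,E:car6-GO,S:wait,W:car2-GO | queues: N=0 E=0 S=0 W=2
Step 5 [EW]: N:wait,E:empty,S:wait,W:car3-GO | queues: N=0 E=0 S=0 W=1
Step 6 [EW]: N:wait,E:empty,S:wait,W:car4-GO | queues: N=0 E=0 S=0 W=0
Car 6 crosses at step 4

4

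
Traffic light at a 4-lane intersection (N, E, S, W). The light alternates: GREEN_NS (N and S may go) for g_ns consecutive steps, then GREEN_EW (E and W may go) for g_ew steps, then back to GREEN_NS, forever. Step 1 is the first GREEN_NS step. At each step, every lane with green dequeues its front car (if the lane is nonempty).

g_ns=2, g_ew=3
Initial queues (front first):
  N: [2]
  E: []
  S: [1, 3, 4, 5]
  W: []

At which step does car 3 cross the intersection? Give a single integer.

Step 1 [NS]: N:car2-GO,E:wait,S:car1-GO,W:wait | queues: N=0 E=0 S=3 W=0
Step 2 [NS]: N:empty,E:wait,S:car3-GO,W:wait | queues: N=0 E=0 S=2 W=0
Step 3 [EW]: N:wait,E:empty,S:wait,W:empty | queues: N=0 E=0 S=2 W=0
Step 4 [EW]: N:wait,E:empty,S:wait,W:empty | queues: N=0 E=0 S=2 W=0
Step 5 [EW]: N:wait,E:empty,S:wait,W:empty | queues: N=0 E=0 S=2 W=0
Step 6 [NS]: N:empty,E:wait,S:car4-GO,W:wait | queues: N=0 E=0 S=1 W=0
Step 7 [NS]: N:empty,E:wait,S:car5-GO,W:wait | queues: N=0 E=0 S=0 W=0
Car 3 crosses at step 2

2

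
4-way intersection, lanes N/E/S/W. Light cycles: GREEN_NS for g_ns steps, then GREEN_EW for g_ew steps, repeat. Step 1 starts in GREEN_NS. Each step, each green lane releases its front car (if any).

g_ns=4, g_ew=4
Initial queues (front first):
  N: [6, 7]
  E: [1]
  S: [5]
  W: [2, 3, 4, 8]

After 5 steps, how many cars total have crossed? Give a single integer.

Step 1 [NS]: N:car6-GO,E:wait,S:car5-GO,W:wait | queues: N=1 E=1 S=0 W=4
Step 2 [NS]: N:car7-GO,E:wait,S:empty,W:wait | queues: N=0 E=1 S=0 W=4
Step 3 [NS]: N:empty,E:wait,S:empty,W:wait | queues: N=0 E=1 S=0 W=4
Step 4 [NS]: N:empty,E:wait,S:empty,W:wait | queues: N=0 E=1 S=0 W=4
Step 5 [EW]: N:wait,E:car1-GO,S:wait,W:car2-GO | queues: N=0 E=0 S=0 W=3
Cars crossed by step 5: 5

Answer: 5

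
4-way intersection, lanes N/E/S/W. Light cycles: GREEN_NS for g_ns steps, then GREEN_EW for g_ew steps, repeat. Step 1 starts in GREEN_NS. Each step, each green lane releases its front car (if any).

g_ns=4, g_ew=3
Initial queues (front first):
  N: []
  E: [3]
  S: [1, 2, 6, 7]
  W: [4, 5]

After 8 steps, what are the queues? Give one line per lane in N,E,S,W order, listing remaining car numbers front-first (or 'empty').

Step 1 [NS]: N:empty,E:wait,S:car1-GO,W:wait | queues: N=0 E=1 S=3 W=2
Step 2 [NS]: N:empty,E:wait,S:car2-GO,W:wait | queues: N=0 E=1 S=2 W=2
Step 3 [NS]: N:empty,E:wait,S:car6-GO,W:wait | queues: N=0 E=1 S=1 W=2
Step 4 [NS]: N:empty,E:wait,S:car7-GO,W:wait | queues: N=0 E=1 S=0 W=2
Step 5 [EW]: N:wait,E:car3-GO,S:wait,W:car4-GO | queues: N=0 E=0 S=0 W=1
Step 6 [EW]: N:wait,E:empty,S:wait,W:car5-GO | queues: N=0 E=0 S=0 W=0

N: empty
E: empty
S: empty
W: empty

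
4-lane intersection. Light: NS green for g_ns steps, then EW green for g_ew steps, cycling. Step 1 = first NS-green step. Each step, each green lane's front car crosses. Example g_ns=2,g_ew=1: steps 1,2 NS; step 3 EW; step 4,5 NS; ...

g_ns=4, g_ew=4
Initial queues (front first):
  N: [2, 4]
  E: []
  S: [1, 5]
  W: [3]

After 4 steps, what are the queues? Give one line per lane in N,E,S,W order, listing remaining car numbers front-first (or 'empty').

Step 1 [NS]: N:car2-GO,E:wait,S:car1-GO,W:wait | queues: N=1 E=0 S=1 W=1
Step 2 [NS]: N:car4-GO,E:wait,S:car5-GO,W:wait | queues: N=0 E=0 S=0 W=1
Step 3 [NS]: N:empty,E:wait,S:empty,W:wait | queues: N=0 E=0 S=0 W=1
Step 4 [NS]: N:empty,E:wait,S:empty,W:wait | queues: N=0 E=0 S=0 W=1

N: empty
E: empty
S: empty
W: 3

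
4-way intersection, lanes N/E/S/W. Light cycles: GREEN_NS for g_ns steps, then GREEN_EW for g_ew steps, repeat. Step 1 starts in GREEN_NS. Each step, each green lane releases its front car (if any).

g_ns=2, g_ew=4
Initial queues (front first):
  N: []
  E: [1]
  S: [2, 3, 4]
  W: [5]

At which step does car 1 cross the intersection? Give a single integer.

Step 1 [NS]: N:empty,E:wait,S:car2-GO,W:wait | queues: N=0 E=1 S=2 W=1
Step 2 [NS]: N:empty,E:wait,S:car3-GO,W:wait | queues: N=0 E=1 S=1 W=1
Step 3 [EW]: N:wait,E:car1-GO,S:wait,W:car5-GO | queues: N=0 E=0 S=1 W=0
Step 4 [EW]: N:wait,E:empty,S:wait,W:empty | queues: N=0 E=0 S=1 W=0
Step 5 [EW]: N:wait,E:empty,S:wait,W:empty | queues: N=0 E=0 S=1 W=0
Step 6 [EW]: N:wait,E:empty,S:wait,W:empty | queues: N=0 E=0 S=1 W=0
Step 7 [NS]: N:empty,E:wait,S:car4-GO,W:wait | queues: N=0 E=0 S=0 W=0
Car 1 crosses at step 3

3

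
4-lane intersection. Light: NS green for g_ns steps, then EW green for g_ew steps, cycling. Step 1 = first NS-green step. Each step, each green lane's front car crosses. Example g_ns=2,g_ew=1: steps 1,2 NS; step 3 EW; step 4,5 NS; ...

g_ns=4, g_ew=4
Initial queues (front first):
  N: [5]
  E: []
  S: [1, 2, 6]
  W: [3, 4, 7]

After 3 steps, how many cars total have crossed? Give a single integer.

Answer: 4

Derivation:
Step 1 [NS]: N:car5-GO,E:wait,S:car1-GO,W:wait | queues: N=0 E=0 S=2 W=3
Step 2 [NS]: N:empty,E:wait,S:car2-GO,W:wait | queues: N=0 E=0 S=1 W=3
Step 3 [NS]: N:empty,E:wait,S:car6-GO,W:wait | queues: N=0 E=0 S=0 W=3
Cars crossed by step 3: 4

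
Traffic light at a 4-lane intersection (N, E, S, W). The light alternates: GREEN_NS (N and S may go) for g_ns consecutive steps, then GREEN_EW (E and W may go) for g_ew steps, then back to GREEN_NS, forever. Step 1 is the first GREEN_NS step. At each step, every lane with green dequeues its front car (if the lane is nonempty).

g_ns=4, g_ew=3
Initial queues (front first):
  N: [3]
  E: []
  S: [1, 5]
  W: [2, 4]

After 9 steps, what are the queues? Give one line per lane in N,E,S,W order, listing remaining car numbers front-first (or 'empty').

Step 1 [NS]: N:car3-GO,E:wait,S:car1-GO,W:wait | queues: N=0 E=0 S=1 W=2
Step 2 [NS]: N:empty,E:wait,S:car5-GO,W:wait | queues: N=0 E=0 S=0 W=2
Step 3 [NS]: N:empty,E:wait,S:empty,W:wait | queues: N=0 E=0 S=0 W=2
Step 4 [NS]: N:empty,E:wait,S:empty,W:wait | queues: N=0 E=0 S=0 W=2
Step 5 [EW]: N:wait,E:empty,S:wait,W:car2-GO | queues: N=0 E=0 S=0 W=1
Step 6 [EW]: N:wait,E:empty,S:wait,W:car4-GO | queues: N=0 E=0 S=0 W=0

N: empty
E: empty
S: empty
W: empty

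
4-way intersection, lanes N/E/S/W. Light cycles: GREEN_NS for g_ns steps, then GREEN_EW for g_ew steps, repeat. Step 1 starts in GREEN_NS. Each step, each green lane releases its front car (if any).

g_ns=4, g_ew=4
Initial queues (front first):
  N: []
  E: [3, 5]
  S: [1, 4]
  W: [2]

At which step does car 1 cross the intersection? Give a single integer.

Step 1 [NS]: N:empty,E:wait,S:car1-GO,W:wait | queues: N=0 E=2 S=1 W=1
Step 2 [NS]: N:empty,E:wait,S:car4-GO,W:wait | queues: N=0 E=2 S=0 W=1
Step 3 [NS]: N:empty,E:wait,S:empty,W:wait | queues: N=0 E=2 S=0 W=1
Step 4 [NS]: N:empty,E:wait,S:empty,W:wait | queues: N=0 E=2 S=0 W=1
Step 5 [EW]: N:wait,E:car3-GO,S:wait,W:car2-GO | queues: N=0 E=1 S=0 W=0
Step 6 [EW]: N:wait,E:car5-GO,S:wait,W:empty | queues: N=0 E=0 S=0 W=0
Car 1 crosses at step 1

1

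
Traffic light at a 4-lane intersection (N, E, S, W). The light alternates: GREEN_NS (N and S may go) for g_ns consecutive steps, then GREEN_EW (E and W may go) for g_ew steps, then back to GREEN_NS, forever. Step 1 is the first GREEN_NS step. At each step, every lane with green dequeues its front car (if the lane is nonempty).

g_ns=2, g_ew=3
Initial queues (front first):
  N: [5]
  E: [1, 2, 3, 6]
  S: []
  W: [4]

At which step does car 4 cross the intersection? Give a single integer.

Step 1 [NS]: N:car5-GO,E:wait,S:empty,W:wait | queues: N=0 E=4 S=0 W=1
Step 2 [NS]: N:empty,E:wait,S:empty,W:wait | queues: N=0 E=4 S=0 W=1
Step 3 [EW]: N:wait,E:car1-GO,S:wait,W:car4-GO | queues: N=0 E=3 S=0 W=0
Step 4 [EW]: N:wait,E:car2-GO,S:wait,W:empty | queues: N=0 E=2 S=0 W=0
Step 5 [EW]: N:wait,E:car3-GO,S:wait,W:empty | queues: N=0 E=1 S=0 W=0
Step 6 [NS]: N:empty,E:wait,S:empty,W:wait | queues: N=0 E=1 S=0 W=0
Step 7 [NS]: N:empty,E:wait,S:empty,W:wait | queues: N=0 E=1 S=0 W=0
Step 8 [EW]: N:wait,E:car6-GO,S:wait,W:empty | queues: N=0 E=0 S=0 W=0
Car 4 crosses at step 3

3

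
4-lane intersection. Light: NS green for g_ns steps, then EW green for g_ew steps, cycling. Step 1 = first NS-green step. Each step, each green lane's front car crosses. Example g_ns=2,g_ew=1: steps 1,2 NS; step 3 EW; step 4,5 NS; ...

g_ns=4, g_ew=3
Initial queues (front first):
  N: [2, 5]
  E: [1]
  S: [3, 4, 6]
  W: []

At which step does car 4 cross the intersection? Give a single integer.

Step 1 [NS]: N:car2-GO,E:wait,S:car3-GO,W:wait | queues: N=1 E=1 S=2 W=0
Step 2 [NS]: N:car5-GO,E:wait,S:car4-GO,W:wait | queues: N=0 E=1 S=1 W=0
Step 3 [NS]: N:empty,E:wait,S:car6-GO,W:wait | queues: N=0 E=1 S=0 W=0
Step 4 [NS]: N:empty,E:wait,S:empty,W:wait | queues: N=0 E=1 S=0 W=0
Step 5 [EW]: N:wait,E:car1-GO,S:wait,W:empty | queues: N=0 E=0 S=0 W=0
Car 4 crosses at step 2

2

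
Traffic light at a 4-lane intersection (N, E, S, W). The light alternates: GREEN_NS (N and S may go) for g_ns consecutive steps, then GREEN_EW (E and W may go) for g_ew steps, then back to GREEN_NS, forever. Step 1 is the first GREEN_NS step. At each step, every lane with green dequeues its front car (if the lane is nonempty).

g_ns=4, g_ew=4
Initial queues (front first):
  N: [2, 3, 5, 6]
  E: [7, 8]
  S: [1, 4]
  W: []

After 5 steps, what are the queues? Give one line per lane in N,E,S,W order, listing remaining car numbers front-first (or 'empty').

Step 1 [NS]: N:car2-GO,E:wait,S:car1-GO,W:wait | queues: N=3 E=2 S=1 W=0
Step 2 [NS]: N:car3-GO,E:wait,S:car4-GO,W:wait | queues: N=2 E=2 S=0 W=0
Step 3 [NS]: N:car5-GO,E:wait,S:empty,W:wait | queues: N=1 E=2 S=0 W=0
Step 4 [NS]: N:car6-GO,E:wait,S:empty,W:wait | queues: N=0 E=2 S=0 W=0
Step 5 [EW]: N:wait,E:car7-GO,S:wait,W:empty | queues: N=0 E=1 S=0 W=0

N: empty
E: 8
S: empty
W: empty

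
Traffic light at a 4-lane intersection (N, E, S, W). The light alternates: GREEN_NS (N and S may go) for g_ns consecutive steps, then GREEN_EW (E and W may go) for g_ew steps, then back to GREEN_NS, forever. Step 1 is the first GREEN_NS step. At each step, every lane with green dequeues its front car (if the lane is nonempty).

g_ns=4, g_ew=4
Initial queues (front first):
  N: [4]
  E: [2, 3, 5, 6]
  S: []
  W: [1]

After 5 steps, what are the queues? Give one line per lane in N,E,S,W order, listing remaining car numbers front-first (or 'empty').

Step 1 [NS]: N:car4-GO,E:wait,S:empty,W:wait | queues: N=0 E=4 S=0 W=1
Step 2 [NS]: N:empty,E:wait,S:empty,W:wait | queues: N=0 E=4 S=0 W=1
Step 3 [NS]: N:empty,E:wait,S:empty,W:wait | queues: N=0 E=4 S=0 W=1
Step 4 [NS]: N:empty,E:wait,S:empty,W:wait | queues: N=0 E=4 S=0 W=1
Step 5 [EW]: N:wait,E:car2-GO,S:wait,W:car1-GO | queues: N=0 E=3 S=0 W=0

N: empty
E: 3 5 6
S: empty
W: empty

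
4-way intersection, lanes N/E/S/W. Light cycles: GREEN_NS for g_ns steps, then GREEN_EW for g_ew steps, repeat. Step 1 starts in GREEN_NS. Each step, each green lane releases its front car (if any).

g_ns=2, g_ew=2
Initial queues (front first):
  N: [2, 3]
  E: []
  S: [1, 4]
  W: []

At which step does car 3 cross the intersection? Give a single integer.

Step 1 [NS]: N:car2-GO,E:wait,S:car1-GO,W:wait | queues: N=1 E=0 S=1 W=0
Step 2 [NS]: N:car3-GO,E:wait,S:car4-GO,W:wait | queues: N=0 E=0 S=0 W=0
Car 3 crosses at step 2

2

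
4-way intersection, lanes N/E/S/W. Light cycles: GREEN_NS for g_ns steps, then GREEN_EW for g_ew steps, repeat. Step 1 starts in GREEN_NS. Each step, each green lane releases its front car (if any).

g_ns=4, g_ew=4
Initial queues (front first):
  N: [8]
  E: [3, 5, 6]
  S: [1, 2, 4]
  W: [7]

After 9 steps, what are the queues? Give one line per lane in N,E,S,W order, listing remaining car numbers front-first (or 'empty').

Step 1 [NS]: N:car8-GO,E:wait,S:car1-GO,W:wait | queues: N=0 E=3 S=2 W=1
Step 2 [NS]: N:empty,E:wait,S:car2-GO,W:wait | queues: N=0 E=3 S=1 W=1
Step 3 [NS]: N:empty,E:wait,S:car4-GO,W:wait | queues: N=0 E=3 S=0 W=1
Step 4 [NS]: N:empty,E:wait,S:empty,W:wait | queues: N=0 E=3 S=0 W=1
Step 5 [EW]: N:wait,E:car3-GO,S:wait,W:car7-GO | queues: N=0 E=2 S=0 W=0
Step 6 [EW]: N:wait,E:car5-GO,S:wait,W:empty | queues: N=0 E=1 S=0 W=0
Step 7 [EW]: N:wait,E:car6-GO,S:wait,W:empty | queues: N=0 E=0 S=0 W=0

N: empty
E: empty
S: empty
W: empty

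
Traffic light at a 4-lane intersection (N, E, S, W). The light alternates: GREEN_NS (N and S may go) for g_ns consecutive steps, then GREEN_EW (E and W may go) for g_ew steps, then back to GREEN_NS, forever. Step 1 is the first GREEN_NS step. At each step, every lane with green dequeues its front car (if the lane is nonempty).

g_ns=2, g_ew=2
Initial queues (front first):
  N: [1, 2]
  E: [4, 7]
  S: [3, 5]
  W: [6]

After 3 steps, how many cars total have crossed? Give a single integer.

Step 1 [NS]: N:car1-GO,E:wait,S:car3-GO,W:wait | queues: N=1 E=2 S=1 W=1
Step 2 [NS]: N:car2-GO,E:wait,S:car5-GO,W:wait | queues: N=0 E=2 S=0 W=1
Step 3 [EW]: N:wait,E:car4-GO,S:wait,W:car6-GO | queues: N=0 E=1 S=0 W=0
Cars crossed by step 3: 6

Answer: 6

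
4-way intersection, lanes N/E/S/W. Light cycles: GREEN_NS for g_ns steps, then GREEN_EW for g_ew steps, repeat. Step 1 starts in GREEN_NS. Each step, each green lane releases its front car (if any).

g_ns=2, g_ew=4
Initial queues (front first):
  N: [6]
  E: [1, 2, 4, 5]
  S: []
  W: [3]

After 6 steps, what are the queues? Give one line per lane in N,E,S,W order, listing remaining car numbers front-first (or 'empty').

Step 1 [NS]: N:car6-GO,E:wait,S:empty,W:wait | queues: N=0 E=4 S=0 W=1
Step 2 [NS]: N:empty,E:wait,S:empty,W:wait | queues: N=0 E=4 S=0 W=1
Step 3 [EW]: N:wait,E:car1-GO,S:wait,W:car3-GO | queues: N=0 E=3 S=0 W=0
Step 4 [EW]: N:wait,E:car2-GO,S:wait,W:empty | queues: N=0 E=2 S=0 W=0
Step 5 [EW]: N:wait,E:car4-GO,S:wait,W:empty | queues: N=0 E=1 S=0 W=0
Step 6 [EW]: N:wait,E:car5-GO,S:wait,W:empty | queues: N=0 E=0 S=0 W=0

N: empty
E: empty
S: empty
W: empty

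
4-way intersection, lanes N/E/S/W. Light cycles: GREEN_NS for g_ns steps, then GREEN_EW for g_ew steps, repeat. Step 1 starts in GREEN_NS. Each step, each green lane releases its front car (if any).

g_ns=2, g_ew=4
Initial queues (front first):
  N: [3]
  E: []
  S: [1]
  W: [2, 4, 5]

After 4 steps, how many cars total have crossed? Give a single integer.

Answer: 4

Derivation:
Step 1 [NS]: N:car3-GO,E:wait,S:car1-GO,W:wait | queues: N=0 E=0 S=0 W=3
Step 2 [NS]: N:empty,E:wait,S:empty,W:wait | queues: N=0 E=0 S=0 W=3
Step 3 [EW]: N:wait,E:empty,S:wait,W:car2-GO | queues: N=0 E=0 S=0 W=2
Step 4 [EW]: N:wait,E:empty,S:wait,W:car4-GO | queues: N=0 E=0 S=0 W=1
Cars crossed by step 4: 4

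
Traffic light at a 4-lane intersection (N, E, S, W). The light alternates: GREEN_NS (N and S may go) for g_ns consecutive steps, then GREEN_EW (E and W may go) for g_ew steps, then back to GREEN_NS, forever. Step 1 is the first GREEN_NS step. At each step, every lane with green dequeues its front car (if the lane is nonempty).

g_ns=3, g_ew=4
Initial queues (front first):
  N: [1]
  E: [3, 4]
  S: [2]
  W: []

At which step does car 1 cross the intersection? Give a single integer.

Step 1 [NS]: N:car1-GO,E:wait,S:car2-GO,W:wait | queues: N=0 E=2 S=0 W=0
Step 2 [NS]: N:empty,E:wait,S:empty,W:wait | queues: N=0 E=2 S=0 W=0
Step 3 [NS]: N:empty,E:wait,S:empty,W:wait | queues: N=0 E=2 S=0 W=0
Step 4 [EW]: N:wait,E:car3-GO,S:wait,W:empty | queues: N=0 E=1 S=0 W=0
Step 5 [EW]: N:wait,E:car4-GO,S:wait,W:empty | queues: N=0 E=0 S=0 W=0
Car 1 crosses at step 1

1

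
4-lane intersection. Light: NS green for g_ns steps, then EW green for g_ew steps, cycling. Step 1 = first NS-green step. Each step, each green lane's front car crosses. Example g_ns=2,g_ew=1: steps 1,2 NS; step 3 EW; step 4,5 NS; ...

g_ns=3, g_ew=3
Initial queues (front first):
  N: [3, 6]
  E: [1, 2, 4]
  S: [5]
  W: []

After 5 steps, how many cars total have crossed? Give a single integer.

Answer: 5

Derivation:
Step 1 [NS]: N:car3-GO,E:wait,S:car5-GO,W:wait | queues: N=1 E=3 S=0 W=0
Step 2 [NS]: N:car6-GO,E:wait,S:empty,W:wait | queues: N=0 E=3 S=0 W=0
Step 3 [NS]: N:empty,E:wait,S:empty,W:wait | queues: N=0 E=3 S=0 W=0
Step 4 [EW]: N:wait,E:car1-GO,S:wait,W:empty | queues: N=0 E=2 S=0 W=0
Step 5 [EW]: N:wait,E:car2-GO,S:wait,W:empty | queues: N=0 E=1 S=0 W=0
Cars crossed by step 5: 5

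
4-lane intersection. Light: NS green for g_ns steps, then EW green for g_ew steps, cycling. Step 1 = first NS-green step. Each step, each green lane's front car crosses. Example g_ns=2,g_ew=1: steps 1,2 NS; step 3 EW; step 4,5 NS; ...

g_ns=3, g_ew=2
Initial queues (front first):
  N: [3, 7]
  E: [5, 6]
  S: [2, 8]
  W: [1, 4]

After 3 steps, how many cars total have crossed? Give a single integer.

Answer: 4

Derivation:
Step 1 [NS]: N:car3-GO,E:wait,S:car2-GO,W:wait | queues: N=1 E=2 S=1 W=2
Step 2 [NS]: N:car7-GO,E:wait,S:car8-GO,W:wait | queues: N=0 E=2 S=0 W=2
Step 3 [NS]: N:empty,E:wait,S:empty,W:wait | queues: N=0 E=2 S=0 W=2
Cars crossed by step 3: 4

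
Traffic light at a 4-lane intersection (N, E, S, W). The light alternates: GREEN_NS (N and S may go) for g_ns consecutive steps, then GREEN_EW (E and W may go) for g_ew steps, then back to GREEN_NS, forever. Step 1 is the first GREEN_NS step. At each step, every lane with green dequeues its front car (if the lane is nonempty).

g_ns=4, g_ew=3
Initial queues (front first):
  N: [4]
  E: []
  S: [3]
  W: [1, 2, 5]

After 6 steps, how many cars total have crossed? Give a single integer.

Step 1 [NS]: N:car4-GO,E:wait,S:car3-GO,W:wait | queues: N=0 E=0 S=0 W=3
Step 2 [NS]: N:empty,E:wait,S:empty,W:wait | queues: N=0 E=0 S=0 W=3
Step 3 [NS]: N:empty,E:wait,S:empty,W:wait | queues: N=0 E=0 S=0 W=3
Step 4 [NS]: N:empty,E:wait,S:empty,W:wait | queues: N=0 E=0 S=0 W=3
Step 5 [EW]: N:wait,E:empty,S:wait,W:car1-GO | queues: N=0 E=0 S=0 W=2
Step 6 [EW]: N:wait,E:empty,S:wait,W:car2-GO | queues: N=0 E=0 S=0 W=1
Cars crossed by step 6: 4

Answer: 4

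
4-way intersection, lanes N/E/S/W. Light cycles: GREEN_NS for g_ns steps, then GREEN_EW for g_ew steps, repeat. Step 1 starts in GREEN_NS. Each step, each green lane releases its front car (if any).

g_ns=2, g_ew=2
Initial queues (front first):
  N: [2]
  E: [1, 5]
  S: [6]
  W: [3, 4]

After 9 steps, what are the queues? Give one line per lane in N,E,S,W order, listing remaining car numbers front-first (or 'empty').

Step 1 [NS]: N:car2-GO,E:wait,S:car6-GO,W:wait | queues: N=0 E=2 S=0 W=2
Step 2 [NS]: N:empty,E:wait,S:empty,W:wait | queues: N=0 E=2 S=0 W=2
Step 3 [EW]: N:wait,E:car1-GO,S:wait,W:car3-GO | queues: N=0 E=1 S=0 W=1
Step 4 [EW]: N:wait,E:car5-GO,S:wait,W:car4-GO | queues: N=0 E=0 S=0 W=0

N: empty
E: empty
S: empty
W: empty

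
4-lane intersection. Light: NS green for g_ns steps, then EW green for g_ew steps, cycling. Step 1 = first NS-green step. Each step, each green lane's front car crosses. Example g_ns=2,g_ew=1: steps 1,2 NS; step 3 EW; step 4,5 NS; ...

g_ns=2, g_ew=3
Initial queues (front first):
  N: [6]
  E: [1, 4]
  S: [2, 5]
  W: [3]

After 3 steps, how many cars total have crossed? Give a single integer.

Step 1 [NS]: N:car6-GO,E:wait,S:car2-GO,W:wait | queues: N=0 E=2 S=1 W=1
Step 2 [NS]: N:empty,E:wait,S:car5-GO,W:wait | queues: N=0 E=2 S=0 W=1
Step 3 [EW]: N:wait,E:car1-GO,S:wait,W:car3-GO | queues: N=0 E=1 S=0 W=0
Cars crossed by step 3: 5

Answer: 5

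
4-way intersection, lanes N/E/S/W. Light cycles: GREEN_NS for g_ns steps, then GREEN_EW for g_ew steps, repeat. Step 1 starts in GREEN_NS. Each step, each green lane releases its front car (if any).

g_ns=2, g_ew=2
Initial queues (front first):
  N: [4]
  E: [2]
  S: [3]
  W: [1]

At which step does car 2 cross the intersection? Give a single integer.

Step 1 [NS]: N:car4-GO,E:wait,S:car3-GO,W:wait | queues: N=0 E=1 S=0 W=1
Step 2 [NS]: N:empty,E:wait,S:empty,W:wait | queues: N=0 E=1 S=0 W=1
Step 3 [EW]: N:wait,E:car2-GO,S:wait,W:car1-GO | queues: N=0 E=0 S=0 W=0
Car 2 crosses at step 3

3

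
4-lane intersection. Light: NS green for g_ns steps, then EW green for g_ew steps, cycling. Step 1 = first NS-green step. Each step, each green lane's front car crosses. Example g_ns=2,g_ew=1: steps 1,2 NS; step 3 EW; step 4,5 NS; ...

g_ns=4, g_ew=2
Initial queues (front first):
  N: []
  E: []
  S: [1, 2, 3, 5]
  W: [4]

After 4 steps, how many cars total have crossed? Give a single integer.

Step 1 [NS]: N:empty,E:wait,S:car1-GO,W:wait | queues: N=0 E=0 S=3 W=1
Step 2 [NS]: N:empty,E:wait,S:car2-GO,W:wait | queues: N=0 E=0 S=2 W=1
Step 3 [NS]: N:empty,E:wait,S:car3-GO,W:wait | queues: N=0 E=0 S=1 W=1
Step 4 [NS]: N:empty,E:wait,S:car5-GO,W:wait | queues: N=0 E=0 S=0 W=1
Cars crossed by step 4: 4

Answer: 4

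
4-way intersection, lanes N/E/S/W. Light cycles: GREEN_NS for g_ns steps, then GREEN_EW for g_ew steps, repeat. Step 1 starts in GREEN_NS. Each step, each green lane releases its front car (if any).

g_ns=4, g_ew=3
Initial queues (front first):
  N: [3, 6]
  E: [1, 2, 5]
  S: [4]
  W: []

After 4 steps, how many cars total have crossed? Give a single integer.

Step 1 [NS]: N:car3-GO,E:wait,S:car4-GO,W:wait | queues: N=1 E=3 S=0 W=0
Step 2 [NS]: N:car6-GO,E:wait,S:empty,W:wait | queues: N=0 E=3 S=0 W=0
Step 3 [NS]: N:empty,E:wait,S:empty,W:wait | queues: N=0 E=3 S=0 W=0
Step 4 [NS]: N:empty,E:wait,S:empty,W:wait | queues: N=0 E=3 S=0 W=0
Cars crossed by step 4: 3

Answer: 3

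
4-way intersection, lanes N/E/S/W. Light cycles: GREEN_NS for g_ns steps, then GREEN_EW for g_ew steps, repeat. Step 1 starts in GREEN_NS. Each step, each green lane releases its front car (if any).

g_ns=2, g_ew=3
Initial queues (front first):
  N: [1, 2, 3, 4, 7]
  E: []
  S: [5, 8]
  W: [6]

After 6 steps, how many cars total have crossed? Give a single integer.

Step 1 [NS]: N:car1-GO,E:wait,S:car5-GO,W:wait | queues: N=4 E=0 S=1 W=1
Step 2 [NS]: N:car2-GO,E:wait,S:car8-GO,W:wait | queues: N=3 E=0 S=0 W=1
Step 3 [EW]: N:wait,E:empty,S:wait,W:car6-GO | queues: N=3 E=0 S=0 W=0
Step 4 [EW]: N:wait,E:empty,S:wait,W:empty | queues: N=3 E=0 S=0 W=0
Step 5 [EW]: N:wait,E:empty,S:wait,W:empty | queues: N=3 E=0 S=0 W=0
Step 6 [NS]: N:car3-GO,E:wait,S:empty,W:wait | queues: N=2 E=0 S=0 W=0
Cars crossed by step 6: 6

Answer: 6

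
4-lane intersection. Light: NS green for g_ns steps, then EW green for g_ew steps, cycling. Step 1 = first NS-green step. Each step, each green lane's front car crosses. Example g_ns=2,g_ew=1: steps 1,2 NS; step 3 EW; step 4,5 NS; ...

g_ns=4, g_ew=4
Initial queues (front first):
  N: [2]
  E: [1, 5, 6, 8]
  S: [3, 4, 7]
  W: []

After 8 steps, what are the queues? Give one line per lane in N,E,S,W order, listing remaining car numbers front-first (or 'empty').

Step 1 [NS]: N:car2-GO,E:wait,S:car3-GO,W:wait | queues: N=0 E=4 S=2 W=0
Step 2 [NS]: N:empty,E:wait,S:car4-GO,W:wait | queues: N=0 E=4 S=1 W=0
Step 3 [NS]: N:empty,E:wait,S:car7-GO,W:wait | queues: N=0 E=4 S=0 W=0
Step 4 [NS]: N:empty,E:wait,S:empty,W:wait | queues: N=0 E=4 S=0 W=0
Step 5 [EW]: N:wait,E:car1-GO,S:wait,W:empty | queues: N=0 E=3 S=0 W=0
Step 6 [EW]: N:wait,E:car5-GO,S:wait,W:empty | queues: N=0 E=2 S=0 W=0
Step 7 [EW]: N:wait,E:car6-GO,S:wait,W:empty | queues: N=0 E=1 S=0 W=0
Step 8 [EW]: N:wait,E:car8-GO,S:wait,W:empty | queues: N=0 E=0 S=0 W=0

N: empty
E: empty
S: empty
W: empty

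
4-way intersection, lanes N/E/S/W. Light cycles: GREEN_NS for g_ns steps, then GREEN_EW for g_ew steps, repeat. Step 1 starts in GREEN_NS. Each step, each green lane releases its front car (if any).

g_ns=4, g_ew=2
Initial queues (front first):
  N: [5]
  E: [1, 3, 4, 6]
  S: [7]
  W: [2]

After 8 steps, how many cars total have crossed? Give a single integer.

Step 1 [NS]: N:car5-GO,E:wait,S:car7-GO,W:wait | queues: N=0 E=4 S=0 W=1
Step 2 [NS]: N:empty,E:wait,S:empty,W:wait | queues: N=0 E=4 S=0 W=1
Step 3 [NS]: N:empty,E:wait,S:empty,W:wait | queues: N=0 E=4 S=0 W=1
Step 4 [NS]: N:empty,E:wait,S:empty,W:wait | queues: N=0 E=4 S=0 W=1
Step 5 [EW]: N:wait,E:car1-GO,S:wait,W:car2-GO | queues: N=0 E=3 S=0 W=0
Step 6 [EW]: N:wait,E:car3-GO,S:wait,W:empty | queues: N=0 E=2 S=0 W=0
Step 7 [NS]: N:empty,E:wait,S:empty,W:wait | queues: N=0 E=2 S=0 W=0
Step 8 [NS]: N:empty,E:wait,S:empty,W:wait | queues: N=0 E=2 S=0 W=0
Cars crossed by step 8: 5

Answer: 5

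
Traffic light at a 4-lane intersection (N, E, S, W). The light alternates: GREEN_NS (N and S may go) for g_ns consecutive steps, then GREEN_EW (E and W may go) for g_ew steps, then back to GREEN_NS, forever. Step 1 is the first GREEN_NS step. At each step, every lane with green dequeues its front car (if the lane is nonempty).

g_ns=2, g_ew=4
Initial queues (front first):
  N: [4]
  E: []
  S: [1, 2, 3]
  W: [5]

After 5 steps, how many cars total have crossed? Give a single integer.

Answer: 4

Derivation:
Step 1 [NS]: N:car4-GO,E:wait,S:car1-GO,W:wait | queues: N=0 E=0 S=2 W=1
Step 2 [NS]: N:empty,E:wait,S:car2-GO,W:wait | queues: N=0 E=0 S=1 W=1
Step 3 [EW]: N:wait,E:empty,S:wait,W:car5-GO | queues: N=0 E=0 S=1 W=0
Step 4 [EW]: N:wait,E:empty,S:wait,W:empty | queues: N=0 E=0 S=1 W=0
Step 5 [EW]: N:wait,E:empty,S:wait,W:empty | queues: N=0 E=0 S=1 W=0
Cars crossed by step 5: 4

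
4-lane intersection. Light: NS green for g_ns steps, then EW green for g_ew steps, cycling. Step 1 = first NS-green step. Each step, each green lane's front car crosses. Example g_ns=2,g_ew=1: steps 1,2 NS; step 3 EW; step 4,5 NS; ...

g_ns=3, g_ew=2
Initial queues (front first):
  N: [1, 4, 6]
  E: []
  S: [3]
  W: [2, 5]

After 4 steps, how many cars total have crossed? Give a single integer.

Answer: 5

Derivation:
Step 1 [NS]: N:car1-GO,E:wait,S:car3-GO,W:wait | queues: N=2 E=0 S=0 W=2
Step 2 [NS]: N:car4-GO,E:wait,S:empty,W:wait | queues: N=1 E=0 S=0 W=2
Step 3 [NS]: N:car6-GO,E:wait,S:empty,W:wait | queues: N=0 E=0 S=0 W=2
Step 4 [EW]: N:wait,E:empty,S:wait,W:car2-GO | queues: N=0 E=0 S=0 W=1
Cars crossed by step 4: 5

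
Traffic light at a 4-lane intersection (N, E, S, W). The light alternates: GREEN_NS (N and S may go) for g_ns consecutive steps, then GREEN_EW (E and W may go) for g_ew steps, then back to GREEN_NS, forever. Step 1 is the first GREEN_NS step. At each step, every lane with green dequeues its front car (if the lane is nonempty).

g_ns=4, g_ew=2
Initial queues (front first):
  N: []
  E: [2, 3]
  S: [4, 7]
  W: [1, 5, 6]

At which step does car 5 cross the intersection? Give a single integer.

Step 1 [NS]: N:empty,E:wait,S:car4-GO,W:wait | queues: N=0 E=2 S=1 W=3
Step 2 [NS]: N:empty,E:wait,S:car7-GO,W:wait | queues: N=0 E=2 S=0 W=3
Step 3 [NS]: N:empty,E:wait,S:empty,W:wait | queues: N=0 E=2 S=0 W=3
Step 4 [NS]: N:empty,E:wait,S:empty,W:wait | queues: N=0 E=2 S=0 W=3
Step 5 [EW]: N:wait,E:car2-GO,S:wait,W:car1-GO | queues: N=0 E=1 S=0 W=2
Step 6 [EW]: N:wait,E:car3-GO,S:wait,W:car5-GO | queues: N=0 E=0 S=0 W=1
Step 7 [NS]: N:empty,E:wait,S:empty,W:wait | queues: N=0 E=0 S=0 W=1
Step 8 [NS]: N:empty,E:wait,S:empty,W:wait | queues: N=0 E=0 S=0 W=1
Step 9 [NS]: N:empty,E:wait,S:empty,W:wait | queues: N=0 E=0 S=0 W=1
Step 10 [NS]: N:empty,E:wait,S:empty,W:wait | queues: N=0 E=0 S=0 W=1
Step 11 [EW]: N:wait,E:empty,S:wait,W:car6-GO | queues: N=0 E=0 S=0 W=0
Car 5 crosses at step 6

6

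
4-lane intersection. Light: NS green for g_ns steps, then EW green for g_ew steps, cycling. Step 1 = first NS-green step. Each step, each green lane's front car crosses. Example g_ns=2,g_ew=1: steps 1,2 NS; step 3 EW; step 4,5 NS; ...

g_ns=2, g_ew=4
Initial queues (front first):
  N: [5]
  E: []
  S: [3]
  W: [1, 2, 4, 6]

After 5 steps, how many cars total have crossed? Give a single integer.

Step 1 [NS]: N:car5-GO,E:wait,S:car3-GO,W:wait | queues: N=0 E=0 S=0 W=4
Step 2 [NS]: N:empty,E:wait,S:empty,W:wait | queues: N=0 E=0 S=0 W=4
Step 3 [EW]: N:wait,E:empty,S:wait,W:car1-GO | queues: N=0 E=0 S=0 W=3
Step 4 [EW]: N:wait,E:empty,S:wait,W:car2-GO | queues: N=0 E=0 S=0 W=2
Step 5 [EW]: N:wait,E:empty,S:wait,W:car4-GO | queues: N=0 E=0 S=0 W=1
Cars crossed by step 5: 5

Answer: 5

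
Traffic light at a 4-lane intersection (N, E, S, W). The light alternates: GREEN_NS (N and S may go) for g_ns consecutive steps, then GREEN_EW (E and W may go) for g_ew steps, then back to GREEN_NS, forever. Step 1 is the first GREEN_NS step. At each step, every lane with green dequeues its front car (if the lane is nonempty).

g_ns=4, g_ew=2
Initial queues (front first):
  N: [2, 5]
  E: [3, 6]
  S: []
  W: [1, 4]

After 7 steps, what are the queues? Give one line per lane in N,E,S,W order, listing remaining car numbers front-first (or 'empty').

Step 1 [NS]: N:car2-GO,E:wait,S:empty,W:wait | queues: N=1 E=2 S=0 W=2
Step 2 [NS]: N:car5-GO,E:wait,S:empty,W:wait | queues: N=0 E=2 S=0 W=2
Step 3 [NS]: N:empty,E:wait,S:empty,W:wait | queues: N=0 E=2 S=0 W=2
Step 4 [NS]: N:empty,E:wait,S:empty,W:wait | queues: N=0 E=2 S=0 W=2
Step 5 [EW]: N:wait,E:car3-GO,S:wait,W:car1-GO | queues: N=0 E=1 S=0 W=1
Step 6 [EW]: N:wait,E:car6-GO,S:wait,W:car4-GO | queues: N=0 E=0 S=0 W=0

N: empty
E: empty
S: empty
W: empty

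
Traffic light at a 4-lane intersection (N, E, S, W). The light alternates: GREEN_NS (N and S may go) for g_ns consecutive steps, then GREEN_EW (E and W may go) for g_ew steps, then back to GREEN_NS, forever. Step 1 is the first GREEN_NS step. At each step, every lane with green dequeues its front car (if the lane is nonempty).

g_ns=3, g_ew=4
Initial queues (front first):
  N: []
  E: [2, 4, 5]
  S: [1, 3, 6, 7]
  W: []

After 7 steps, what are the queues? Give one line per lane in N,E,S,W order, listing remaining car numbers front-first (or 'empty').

Step 1 [NS]: N:empty,E:wait,S:car1-GO,W:wait | queues: N=0 E=3 S=3 W=0
Step 2 [NS]: N:empty,E:wait,S:car3-GO,W:wait | queues: N=0 E=3 S=2 W=0
Step 3 [NS]: N:empty,E:wait,S:car6-GO,W:wait | queues: N=0 E=3 S=1 W=0
Step 4 [EW]: N:wait,E:car2-GO,S:wait,W:empty | queues: N=0 E=2 S=1 W=0
Step 5 [EW]: N:wait,E:car4-GO,S:wait,W:empty | queues: N=0 E=1 S=1 W=0
Step 6 [EW]: N:wait,E:car5-GO,S:wait,W:empty | queues: N=0 E=0 S=1 W=0
Step 7 [EW]: N:wait,E:empty,S:wait,W:empty | queues: N=0 E=0 S=1 W=0

N: empty
E: empty
S: 7
W: empty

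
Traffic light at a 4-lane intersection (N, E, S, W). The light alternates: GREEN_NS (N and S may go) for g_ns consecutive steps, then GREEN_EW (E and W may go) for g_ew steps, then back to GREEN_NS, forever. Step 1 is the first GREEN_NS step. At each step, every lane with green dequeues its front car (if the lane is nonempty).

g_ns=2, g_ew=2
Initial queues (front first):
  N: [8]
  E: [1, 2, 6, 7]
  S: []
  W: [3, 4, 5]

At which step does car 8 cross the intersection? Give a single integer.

Step 1 [NS]: N:car8-GO,E:wait,S:empty,W:wait | queues: N=0 E=4 S=0 W=3
Step 2 [NS]: N:empty,E:wait,S:empty,W:wait | queues: N=0 E=4 S=0 W=3
Step 3 [EW]: N:wait,E:car1-GO,S:wait,W:car3-GO | queues: N=0 E=3 S=0 W=2
Step 4 [EW]: N:wait,E:car2-GO,S:wait,W:car4-GO | queues: N=0 E=2 S=0 W=1
Step 5 [NS]: N:empty,E:wait,S:empty,W:wait | queues: N=0 E=2 S=0 W=1
Step 6 [NS]: N:empty,E:wait,S:empty,W:wait | queues: N=0 E=2 S=0 W=1
Step 7 [EW]: N:wait,E:car6-GO,S:wait,W:car5-GO | queues: N=0 E=1 S=0 W=0
Step 8 [EW]: N:wait,E:car7-GO,S:wait,W:empty | queues: N=0 E=0 S=0 W=0
Car 8 crosses at step 1

1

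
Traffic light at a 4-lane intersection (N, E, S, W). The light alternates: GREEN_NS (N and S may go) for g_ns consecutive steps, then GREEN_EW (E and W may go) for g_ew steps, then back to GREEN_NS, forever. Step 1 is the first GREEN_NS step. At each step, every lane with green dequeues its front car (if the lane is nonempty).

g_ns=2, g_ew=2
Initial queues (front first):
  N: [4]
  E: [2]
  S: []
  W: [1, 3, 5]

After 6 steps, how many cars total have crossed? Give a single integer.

Answer: 4

Derivation:
Step 1 [NS]: N:car4-GO,E:wait,S:empty,W:wait | queues: N=0 E=1 S=0 W=3
Step 2 [NS]: N:empty,E:wait,S:empty,W:wait | queues: N=0 E=1 S=0 W=3
Step 3 [EW]: N:wait,E:car2-GO,S:wait,W:car1-GO | queues: N=0 E=0 S=0 W=2
Step 4 [EW]: N:wait,E:empty,S:wait,W:car3-GO | queues: N=0 E=0 S=0 W=1
Step 5 [NS]: N:empty,E:wait,S:empty,W:wait | queues: N=0 E=0 S=0 W=1
Step 6 [NS]: N:empty,E:wait,S:empty,W:wait | queues: N=0 E=0 S=0 W=1
Cars crossed by step 6: 4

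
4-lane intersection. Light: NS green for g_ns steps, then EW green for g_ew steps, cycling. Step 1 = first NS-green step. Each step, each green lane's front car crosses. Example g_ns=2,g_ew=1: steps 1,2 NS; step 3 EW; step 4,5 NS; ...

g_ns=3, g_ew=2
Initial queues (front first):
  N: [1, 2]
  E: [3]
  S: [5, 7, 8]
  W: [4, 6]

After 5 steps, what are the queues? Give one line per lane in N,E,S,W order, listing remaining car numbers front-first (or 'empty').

Step 1 [NS]: N:car1-GO,E:wait,S:car5-GO,W:wait | queues: N=1 E=1 S=2 W=2
Step 2 [NS]: N:car2-GO,E:wait,S:car7-GO,W:wait | queues: N=0 E=1 S=1 W=2
Step 3 [NS]: N:empty,E:wait,S:car8-GO,W:wait | queues: N=0 E=1 S=0 W=2
Step 4 [EW]: N:wait,E:car3-GO,S:wait,W:car4-GO | queues: N=0 E=0 S=0 W=1
Step 5 [EW]: N:wait,E:empty,S:wait,W:car6-GO | queues: N=0 E=0 S=0 W=0

N: empty
E: empty
S: empty
W: empty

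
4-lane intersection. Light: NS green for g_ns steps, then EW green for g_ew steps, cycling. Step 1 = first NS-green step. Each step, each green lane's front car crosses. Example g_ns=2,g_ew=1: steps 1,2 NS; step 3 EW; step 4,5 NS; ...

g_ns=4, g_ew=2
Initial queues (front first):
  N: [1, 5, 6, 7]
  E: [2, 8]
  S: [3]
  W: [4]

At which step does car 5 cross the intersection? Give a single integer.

Step 1 [NS]: N:car1-GO,E:wait,S:car3-GO,W:wait | queues: N=3 E=2 S=0 W=1
Step 2 [NS]: N:car5-GO,E:wait,S:empty,W:wait | queues: N=2 E=2 S=0 W=1
Step 3 [NS]: N:car6-GO,E:wait,S:empty,W:wait | queues: N=1 E=2 S=0 W=1
Step 4 [NS]: N:car7-GO,E:wait,S:empty,W:wait | queues: N=0 E=2 S=0 W=1
Step 5 [EW]: N:wait,E:car2-GO,S:wait,W:car4-GO | queues: N=0 E=1 S=0 W=0
Step 6 [EW]: N:wait,E:car8-GO,S:wait,W:empty | queues: N=0 E=0 S=0 W=0
Car 5 crosses at step 2

2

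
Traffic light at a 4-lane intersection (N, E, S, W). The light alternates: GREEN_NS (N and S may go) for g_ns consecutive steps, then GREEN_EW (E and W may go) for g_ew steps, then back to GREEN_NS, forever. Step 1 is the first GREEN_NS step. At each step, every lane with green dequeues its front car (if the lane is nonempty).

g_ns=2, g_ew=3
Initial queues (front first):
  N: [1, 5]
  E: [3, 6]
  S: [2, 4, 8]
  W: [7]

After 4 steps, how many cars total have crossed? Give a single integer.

Answer: 7

Derivation:
Step 1 [NS]: N:car1-GO,E:wait,S:car2-GO,W:wait | queues: N=1 E=2 S=2 W=1
Step 2 [NS]: N:car5-GO,E:wait,S:car4-GO,W:wait | queues: N=0 E=2 S=1 W=1
Step 3 [EW]: N:wait,E:car3-GO,S:wait,W:car7-GO | queues: N=0 E=1 S=1 W=0
Step 4 [EW]: N:wait,E:car6-GO,S:wait,W:empty | queues: N=0 E=0 S=1 W=0
Cars crossed by step 4: 7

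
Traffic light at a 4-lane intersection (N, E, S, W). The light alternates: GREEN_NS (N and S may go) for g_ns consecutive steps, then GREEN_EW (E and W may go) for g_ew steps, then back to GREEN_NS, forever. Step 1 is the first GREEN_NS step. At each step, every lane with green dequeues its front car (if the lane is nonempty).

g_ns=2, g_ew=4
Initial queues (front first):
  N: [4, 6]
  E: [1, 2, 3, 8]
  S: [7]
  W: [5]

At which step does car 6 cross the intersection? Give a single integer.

Step 1 [NS]: N:car4-GO,E:wait,S:car7-GO,W:wait | queues: N=1 E=4 S=0 W=1
Step 2 [NS]: N:car6-GO,E:wait,S:empty,W:wait | queues: N=0 E=4 S=0 W=1
Step 3 [EW]: N:wait,E:car1-GO,S:wait,W:car5-GO | queues: N=0 E=3 S=0 W=0
Step 4 [EW]: N:wait,E:car2-GO,S:wait,W:empty | queues: N=0 E=2 S=0 W=0
Step 5 [EW]: N:wait,E:car3-GO,S:wait,W:empty | queues: N=0 E=1 S=0 W=0
Step 6 [EW]: N:wait,E:car8-GO,S:wait,W:empty | queues: N=0 E=0 S=0 W=0
Car 6 crosses at step 2

2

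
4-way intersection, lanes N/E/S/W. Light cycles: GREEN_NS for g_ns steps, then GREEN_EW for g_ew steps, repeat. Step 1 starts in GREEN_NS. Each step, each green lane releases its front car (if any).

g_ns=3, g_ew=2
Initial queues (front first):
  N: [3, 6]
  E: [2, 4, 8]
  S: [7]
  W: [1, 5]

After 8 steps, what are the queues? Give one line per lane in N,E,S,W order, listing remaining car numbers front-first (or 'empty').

Step 1 [NS]: N:car3-GO,E:wait,S:car7-GO,W:wait | queues: N=1 E=3 S=0 W=2
Step 2 [NS]: N:car6-GO,E:wait,S:empty,W:wait | queues: N=0 E=3 S=0 W=2
Step 3 [NS]: N:empty,E:wait,S:empty,W:wait | queues: N=0 E=3 S=0 W=2
Step 4 [EW]: N:wait,E:car2-GO,S:wait,W:car1-GO | queues: N=0 E=2 S=0 W=1
Step 5 [EW]: N:wait,E:car4-GO,S:wait,W:car5-GO | queues: N=0 E=1 S=0 W=0
Step 6 [NS]: N:empty,E:wait,S:empty,W:wait | queues: N=0 E=1 S=0 W=0
Step 7 [NS]: N:empty,E:wait,S:empty,W:wait | queues: N=0 E=1 S=0 W=0
Step 8 [NS]: N:empty,E:wait,S:empty,W:wait | queues: N=0 E=1 S=0 W=0

N: empty
E: 8
S: empty
W: empty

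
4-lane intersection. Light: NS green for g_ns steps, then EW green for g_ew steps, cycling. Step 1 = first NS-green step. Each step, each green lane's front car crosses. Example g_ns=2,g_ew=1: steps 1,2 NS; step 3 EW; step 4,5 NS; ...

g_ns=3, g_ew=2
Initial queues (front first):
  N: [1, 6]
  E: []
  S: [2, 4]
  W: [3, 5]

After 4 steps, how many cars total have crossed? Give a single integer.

Step 1 [NS]: N:car1-GO,E:wait,S:car2-GO,W:wait | queues: N=1 E=0 S=1 W=2
Step 2 [NS]: N:car6-GO,E:wait,S:car4-GO,W:wait | queues: N=0 E=0 S=0 W=2
Step 3 [NS]: N:empty,E:wait,S:empty,W:wait | queues: N=0 E=0 S=0 W=2
Step 4 [EW]: N:wait,E:empty,S:wait,W:car3-GO | queues: N=0 E=0 S=0 W=1
Cars crossed by step 4: 5

Answer: 5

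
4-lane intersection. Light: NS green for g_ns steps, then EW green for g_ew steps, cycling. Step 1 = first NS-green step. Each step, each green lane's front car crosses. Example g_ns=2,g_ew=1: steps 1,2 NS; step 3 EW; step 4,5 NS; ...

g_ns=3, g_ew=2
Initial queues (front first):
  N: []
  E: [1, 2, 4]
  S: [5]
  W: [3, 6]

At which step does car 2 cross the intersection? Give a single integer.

Step 1 [NS]: N:empty,E:wait,S:car5-GO,W:wait | queues: N=0 E=3 S=0 W=2
Step 2 [NS]: N:empty,E:wait,S:empty,W:wait | queues: N=0 E=3 S=0 W=2
Step 3 [NS]: N:empty,E:wait,S:empty,W:wait | queues: N=0 E=3 S=0 W=2
Step 4 [EW]: N:wait,E:car1-GO,S:wait,W:car3-GO | queues: N=0 E=2 S=0 W=1
Step 5 [EW]: N:wait,E:car2-GO,S:wait,W:car6-GO | queues: N=0 E=1 S=0 W=0
Step 6 [NS]: N:empty,E:wait,S:empty,W:wait | queues: N=0 E=1 S=0 W=0
Step 7 [NS]: N:empty,E:wait,S:empty,W:wait | queues: N=0 E=1 S=0 W=0
Step 8 [NS]: N:empty,E:wait,S:empty,W:wait | queues: N=0 E=1 S=0 W=0
Step 9 [EW]: N:wait,E:car4-GO,S:wait,W:empty | queues: N=0 E=0 S=0 W=0
Car 2 crosses at step 5

5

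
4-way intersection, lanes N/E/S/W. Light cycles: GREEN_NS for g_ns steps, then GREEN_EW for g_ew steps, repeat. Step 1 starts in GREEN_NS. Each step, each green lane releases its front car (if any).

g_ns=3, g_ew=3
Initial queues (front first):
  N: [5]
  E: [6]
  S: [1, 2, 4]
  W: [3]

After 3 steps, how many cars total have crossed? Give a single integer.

Answer: 4

Derivation:
Step 1 [NS]: N:car5-GO,E:wait,S:car1-GO,W:wait | queues: N=0 E=1 S=2 W=1
Step 2 [NS]: N:empty,E:wait,S:car2-GO,W:wait | queues: N=0 E=1 S=1 W=1
Step 3 [NS]: N:empty,E:wait,S:car4-GO,W:wait | queues: N=0 E=1 S=0 W=1
Cars crossed by step 3: 4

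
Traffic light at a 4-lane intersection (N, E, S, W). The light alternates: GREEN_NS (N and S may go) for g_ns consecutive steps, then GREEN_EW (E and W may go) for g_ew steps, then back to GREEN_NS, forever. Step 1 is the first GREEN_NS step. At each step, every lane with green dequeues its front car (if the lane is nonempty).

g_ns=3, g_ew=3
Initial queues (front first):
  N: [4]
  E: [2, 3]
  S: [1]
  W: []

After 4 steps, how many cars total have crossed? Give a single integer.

Answer: 3

Derivation:
Step 1 [NS]: N:car4-GO,E:wait,S:car1-GO,W:wait | queues: N=0 E=2 S=0 W=0
Step 2 [NS]: N:empty,E:wait,S:empty,W:wait | queues: N=0 E=2 S=0 W=0
Step 3 [NS]: N:empty,E:wait,S:empty,W:wait | queues: N=0 E=2 S=0 W=0
Step 4 [EW]: N:wait,E:car2-GO,S:wait,W:empty | queues: N=0 E=1 S=0 W=0
Cars crossed by step 4: 3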